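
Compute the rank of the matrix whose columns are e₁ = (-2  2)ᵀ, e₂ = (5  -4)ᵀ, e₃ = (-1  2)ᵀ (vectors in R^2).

rank 2

Form the matrix with e₁, e₂, e₃ as columns and reduce.
Reduction leaves 2 leading entries, giving rank 2.
(With 3 elements in a 2-dimensional space the rank is at most 2.)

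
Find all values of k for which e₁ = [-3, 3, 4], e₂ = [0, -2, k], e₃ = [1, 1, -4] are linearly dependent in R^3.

The vectors are dependent exactly when the determinant of the matrix with rows e₁, e₂, e₃ vanishes.
The determinant works out to 6*k - 16.
Solving 6*k - 16 = 0 yields k = 8/3.

k = 8/3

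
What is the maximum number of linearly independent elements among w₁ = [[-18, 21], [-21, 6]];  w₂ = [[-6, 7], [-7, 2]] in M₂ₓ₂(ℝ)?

Use coordinates relative to {E₁₁, E₁₂, E₂₁, E₂₂}.
Row-reduce the 2×4 matrix with these as rows.
There is 1 pivot column, so rank = 1.

1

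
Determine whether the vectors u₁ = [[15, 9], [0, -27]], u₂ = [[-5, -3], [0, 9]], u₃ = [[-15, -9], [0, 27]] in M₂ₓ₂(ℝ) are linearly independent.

linearly dependent

Write each element as a coordinate vector in ℝ⁴ using {E₁₁, E₁₂, E₂₁, E₂₂}.
Row-reduce the matrix whose columns are u₁, u₂, u₃.
The reduction yields 1 nonzero row, so the rank is 1.
Since rank 1 < 3, the set is linearly dependent.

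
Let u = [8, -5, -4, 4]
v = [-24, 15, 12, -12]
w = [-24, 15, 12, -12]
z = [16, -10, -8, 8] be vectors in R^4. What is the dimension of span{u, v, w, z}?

Form the matrix with u, v, w, z as columns and reduce.
Exactly 1 pivot survives; hence the rank is 1.

dim = 1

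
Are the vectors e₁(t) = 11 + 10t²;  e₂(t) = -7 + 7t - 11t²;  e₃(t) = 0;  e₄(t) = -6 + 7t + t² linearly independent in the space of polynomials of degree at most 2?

Write each element as a coordinate vector in ℝ³ using {1, t, t²}.
There are 4 vectors in a 3-dimensional space, so they cannot be linearly independent.

linearly dependent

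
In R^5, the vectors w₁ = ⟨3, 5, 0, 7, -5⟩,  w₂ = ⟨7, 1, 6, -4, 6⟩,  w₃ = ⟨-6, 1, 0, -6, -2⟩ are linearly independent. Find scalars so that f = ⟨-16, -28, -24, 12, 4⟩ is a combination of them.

f = -4w₁ - 4w₂ - 4w₃

Write f = a₁w₁ + … + a₃w₃ and equate components.
The system has the unique solution (a₁, a₂, a₃) = (-4, -4, -4).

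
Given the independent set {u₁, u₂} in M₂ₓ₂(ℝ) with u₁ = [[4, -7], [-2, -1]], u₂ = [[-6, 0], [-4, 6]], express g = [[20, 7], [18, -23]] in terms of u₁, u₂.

Work in coordinates with respect to the standard basis {E₁₁, E₁₂, E₂₁, E₂₂}.
Solve the system with u₁, u₂ as columns and g as the right-hand side.
Back-substitution yields (a₁, a₂) = (-1, -4).

g = -u₁ - 4u₂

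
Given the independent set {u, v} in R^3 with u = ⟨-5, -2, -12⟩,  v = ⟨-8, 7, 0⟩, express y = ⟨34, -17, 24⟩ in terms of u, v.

y = -2u - 3v

Set up the augmented matrix [u | v | y] and row-reduce.
Row-reducing the augmented matrix gives the unique coefficients (c₁, c₂) = (-2, -3).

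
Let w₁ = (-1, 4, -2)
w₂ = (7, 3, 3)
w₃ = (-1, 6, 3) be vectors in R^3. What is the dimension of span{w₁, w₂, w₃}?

dim = 3

Put the 3×3 matrix [w₁|w₂|w₃] into echelon form.
Reduction leaves 3 leading entries, giving rank 3.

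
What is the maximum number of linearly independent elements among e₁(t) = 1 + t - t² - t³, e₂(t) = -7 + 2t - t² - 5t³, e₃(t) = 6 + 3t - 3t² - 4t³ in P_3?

Represent each element by its coordinate vector in ℝ⁴.
Put the 4×3 matrix [e₁|e₂|e₃] into echelon form.
There are 3 pivot columns, so rank = 3.

3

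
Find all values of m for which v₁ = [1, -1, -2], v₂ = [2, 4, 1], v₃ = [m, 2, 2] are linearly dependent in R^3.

m = -2/7

Place the vectors as rows of a 3×3 matrix; dependence ⇔ determinant zero.
The determinant works out to 7*m + 2.
Setting this to zero gives m = -2/7.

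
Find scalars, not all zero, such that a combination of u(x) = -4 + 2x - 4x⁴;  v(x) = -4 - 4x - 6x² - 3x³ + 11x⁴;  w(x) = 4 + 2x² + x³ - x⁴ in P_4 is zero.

Pass to coordinate vectors relative to the basis {1, x, …, x⁴}.
Write the vectors as columns of a matrix and find a nonzero vector in its null space.
One solution (up to scaling) is (2, 1, 3).

2u + v + 3w = 0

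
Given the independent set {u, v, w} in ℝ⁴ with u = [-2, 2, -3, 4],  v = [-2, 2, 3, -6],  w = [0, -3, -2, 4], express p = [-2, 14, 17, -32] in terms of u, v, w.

Solve the system with u, v, w as columns and p as the right-hand side.
Back-substitution yields (c₁, c₂, c₃) = (-1, 2, -4).

p = -u + 2v - 4w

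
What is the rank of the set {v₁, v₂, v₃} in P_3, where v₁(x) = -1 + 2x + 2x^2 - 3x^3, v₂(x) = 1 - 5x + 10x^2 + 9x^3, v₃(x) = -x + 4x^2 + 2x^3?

rank 2

Pass to coordinate vectors with respect to the basis {1, x, …, x^3}.
Put the 4×3 matrix [v₁|v₂|v₃] into echelon form.
There are 2 pivot columns, so rank = 2.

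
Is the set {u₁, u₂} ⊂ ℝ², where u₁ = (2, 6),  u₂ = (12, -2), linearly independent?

Form the 2×2 matrix with these as columns; its determinant is -76.
A nonzero determinant means the columns are linearly independent.

linearly independent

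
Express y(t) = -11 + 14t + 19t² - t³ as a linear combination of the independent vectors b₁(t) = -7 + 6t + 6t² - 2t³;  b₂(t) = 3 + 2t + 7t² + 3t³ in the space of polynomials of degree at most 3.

Work in coordinates with respect to the standard basis {1, t, …, t³}.
Solve the system with b₁, b₂ as columns and y as the right-hand side.
Row-reducing the augmented matrix gives the unique coefficients (a₁, a₂) = (2, 1).

y = 2b₁ + b₂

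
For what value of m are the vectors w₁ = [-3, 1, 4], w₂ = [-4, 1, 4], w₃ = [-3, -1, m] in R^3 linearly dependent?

The set is linearly dependent precisely when det[w₁; w₂; w₃] = 0.
Expanding, det = m + 4.
This vanishes exactly when m = -4.

m = -4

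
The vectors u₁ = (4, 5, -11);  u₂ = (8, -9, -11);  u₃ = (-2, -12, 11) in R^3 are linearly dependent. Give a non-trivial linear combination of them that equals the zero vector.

3u₁ - u₂ + 2u₃ = 0

Solve the homogeneous system with u₁, u₂, u₃ as columns by row-reducing the coefficient matrix.
The free variable yields coefficients (3, -1, 2) (any nonzero multiple also works).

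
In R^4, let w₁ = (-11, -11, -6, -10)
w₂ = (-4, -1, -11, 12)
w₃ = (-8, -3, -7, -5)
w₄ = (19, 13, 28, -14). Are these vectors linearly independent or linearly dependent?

The matrix [w₁|w₂|w₃|w₄] has determinant 0.
A zero determinant means the columns are linearly dependent.

linearly dependent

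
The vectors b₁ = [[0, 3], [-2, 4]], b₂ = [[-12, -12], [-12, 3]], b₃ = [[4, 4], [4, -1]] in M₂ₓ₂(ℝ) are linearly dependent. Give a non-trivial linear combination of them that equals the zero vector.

Write each element as a vector in ℝ⁴ using {E₁₁, E₁₂, E₂₁, E₂₂}.
Row-reduce the matrix with b₁, b₂, b₃ as columns; the null space gives the coefficients.
A generator of the null space is (0, 1, 3).

b₂ + 3b₃ = 0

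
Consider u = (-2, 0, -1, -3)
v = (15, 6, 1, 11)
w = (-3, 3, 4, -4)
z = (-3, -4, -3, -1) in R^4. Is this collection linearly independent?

linearly dependent

Form the 4×4 matrix with these as columns; its determinant is 0.
A zero determinant means the columns are linearly dependent.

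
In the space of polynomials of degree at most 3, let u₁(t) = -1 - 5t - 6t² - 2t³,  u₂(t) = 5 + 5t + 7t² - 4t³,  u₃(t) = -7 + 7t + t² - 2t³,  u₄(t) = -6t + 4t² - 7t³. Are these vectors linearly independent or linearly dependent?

linearly independent

Take coordinates with respect to the standard basis {1, t, …, t³}.
Form the 4×4 matrix with these as columns; its determinant is 4090.
A nonzero determinant means the columns are linearly independent.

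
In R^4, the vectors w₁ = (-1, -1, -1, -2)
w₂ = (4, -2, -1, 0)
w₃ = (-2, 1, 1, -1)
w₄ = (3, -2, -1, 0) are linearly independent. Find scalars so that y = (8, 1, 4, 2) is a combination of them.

Write y = c₁w₁ + … + c₄w₄ and equate components.
Back-substitution yields (c₁, …, c₄) = (-3, 4, 4, -1).

y = -3w₁ + 4w₂ + 4w₃ - w₄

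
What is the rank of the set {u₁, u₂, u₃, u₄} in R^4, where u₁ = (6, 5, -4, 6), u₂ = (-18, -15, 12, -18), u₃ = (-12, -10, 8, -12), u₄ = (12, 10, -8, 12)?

Row-reduce the 4×4 matrix with these as rows.
There is 1 pivot column, so rank = 1.

rank 1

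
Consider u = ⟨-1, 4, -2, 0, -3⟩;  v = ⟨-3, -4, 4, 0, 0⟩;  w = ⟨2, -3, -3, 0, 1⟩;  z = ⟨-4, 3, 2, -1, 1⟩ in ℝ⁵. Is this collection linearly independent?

Row-reduce the matrix whose columns are u, v, w, z.
The reduction yields 4 nonzero rows, so the rank is 4.
Since rank = 4 (the number of vectors), the set is linearly independent.

linearly independent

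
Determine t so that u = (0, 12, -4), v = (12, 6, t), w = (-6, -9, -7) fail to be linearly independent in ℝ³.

t = 18

Dependence holds iff the 3×3 matrix [u v w] is singular.
The determinant works out to 1296 - 72*t.
Solving 1296 - 72*t = 0 yields t = 18.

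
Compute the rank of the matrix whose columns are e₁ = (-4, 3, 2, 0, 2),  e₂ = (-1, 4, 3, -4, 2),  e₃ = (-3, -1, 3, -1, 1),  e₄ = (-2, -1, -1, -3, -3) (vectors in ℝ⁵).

Apply Gaussian elimination to the matrix whose rows are e₁, e₂, e₃, e₄.
Reduction leaves 4 leading entries, giving rank 4.

4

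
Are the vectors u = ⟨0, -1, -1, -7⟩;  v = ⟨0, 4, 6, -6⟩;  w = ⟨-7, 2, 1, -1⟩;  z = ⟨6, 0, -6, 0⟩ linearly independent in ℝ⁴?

Place the vectors as rows of a 4×4 matrix and reduce to echelon form.
The reduction yields 4 nonzero rows, so the rank is 4.
Since rank = 4 (the number of vectors), the set is linearly independent.

linearly independent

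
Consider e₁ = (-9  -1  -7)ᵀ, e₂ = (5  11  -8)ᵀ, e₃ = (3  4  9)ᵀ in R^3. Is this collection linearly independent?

linearly independent

Form the 3×3 matrix with these as columns; its determinant is -1019.
A nonzero determinant means the columns are linearly independent.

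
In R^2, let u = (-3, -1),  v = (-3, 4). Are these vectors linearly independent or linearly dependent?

Form the 2×2 matrix with these as columns; its determinant is -15.
A nonzero determinant means the columns are linearly independent.

linearly independent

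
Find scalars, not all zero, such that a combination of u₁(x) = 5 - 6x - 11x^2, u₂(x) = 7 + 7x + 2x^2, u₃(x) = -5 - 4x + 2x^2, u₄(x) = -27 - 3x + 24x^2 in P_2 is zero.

Write each element as a vector in ℝ³ using {1, x, x^2}.
Write the vectors as columns of a matrix and find a nonzero vector in its null space.
One solution (up to scaling) is (2, 1, -2, 1).

2u₁ + u₂ - 2u₃ + u₄ = 0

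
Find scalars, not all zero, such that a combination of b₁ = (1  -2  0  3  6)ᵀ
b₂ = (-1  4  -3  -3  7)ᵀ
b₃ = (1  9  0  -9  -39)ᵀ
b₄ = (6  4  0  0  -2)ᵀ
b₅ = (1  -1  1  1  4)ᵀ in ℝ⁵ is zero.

3b₁ + b₂ + b₃ - b₄ + 3b₅ = 0

Row-reduce the matrix with b₁, b₂, b₃, b₄, b₅ as columns; the null space gives the coefficients.
One solution (up to scaling) is (3, 1, 1, -1, 3).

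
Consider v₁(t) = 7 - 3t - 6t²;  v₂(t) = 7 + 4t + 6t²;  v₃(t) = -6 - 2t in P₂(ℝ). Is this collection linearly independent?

linearly independent

Write each element as a coordinate vector in ℝ³ using {1, t, t²}.
Form the 3×3 matrix with these as columns; its determinant is 132.
A nonzero determinant means the columns are linearly independent.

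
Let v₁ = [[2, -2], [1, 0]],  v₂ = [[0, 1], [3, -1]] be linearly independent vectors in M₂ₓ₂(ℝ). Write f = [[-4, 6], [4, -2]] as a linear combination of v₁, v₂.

Take coordinate vectors relative to {E₁₁, E₁₂, E₂₁, E₂₂}.
Set up the augmented matrix [v₁ | v₂ | f] and row-reduce.
Row-reducing the augmented matrix gives the unique coefficients (c₁, c₂) = (-2, 2).

f = -2v₁ + 2v₂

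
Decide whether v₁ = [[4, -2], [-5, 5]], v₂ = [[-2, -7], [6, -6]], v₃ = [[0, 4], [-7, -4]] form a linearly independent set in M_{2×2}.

linearly independent

Write each element as a coordinate vector in ℝ⁴ using {E₁₁, E₁₂, E₂₁, E₂₂}.
Row-reduce the matrix whose columns are v₁, v₂, v₃.
The reduction yields 3 nonzero rows, so the rank is 3.
Since rank = 3 (the number of vectors), the set is linearly independent.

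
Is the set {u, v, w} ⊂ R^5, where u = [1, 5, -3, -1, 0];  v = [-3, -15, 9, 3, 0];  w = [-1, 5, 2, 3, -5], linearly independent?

Row-reduce the matrix whose columns are u, v, w.
The reduction yields 2 nonzero rows, so the rank is 2.
Since rank 2 < 3, the set is linearly dependent.

linearly dependent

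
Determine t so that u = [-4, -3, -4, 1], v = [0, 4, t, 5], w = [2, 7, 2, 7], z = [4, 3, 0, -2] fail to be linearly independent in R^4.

t = -20/11

The set is linearly dependent precisely when det[u; v; w; z] = 0.
Expanding, det = -22*t - 40.
Solving -22*t - 40 = 0 yields t = -20/11.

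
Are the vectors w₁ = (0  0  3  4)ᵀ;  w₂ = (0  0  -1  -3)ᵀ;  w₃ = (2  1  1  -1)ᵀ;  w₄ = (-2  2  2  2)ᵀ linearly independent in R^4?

linearly independent

The matrix [w₁|w₂|w₃|w₄] has determinant -30.
A nonzero determinant means the columns are linearly independent.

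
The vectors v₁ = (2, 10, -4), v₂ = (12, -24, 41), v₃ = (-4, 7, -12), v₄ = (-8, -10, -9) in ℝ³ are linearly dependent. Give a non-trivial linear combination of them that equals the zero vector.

Row-reduce the matrix with v₁, v₂, v₃, v₄ as columns; the null space gives the coefficients.
A generator of the null space is (2, 1, 2, 1).

2v₁ + v₂ + 2v₃ + v₄ = 0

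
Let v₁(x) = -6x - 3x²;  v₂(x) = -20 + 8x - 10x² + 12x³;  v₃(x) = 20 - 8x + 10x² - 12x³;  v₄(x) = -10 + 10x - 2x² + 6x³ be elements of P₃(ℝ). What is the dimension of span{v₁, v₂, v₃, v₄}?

2

Use coordinates relative to {1, x, …, x³}.
Put the 4×4 matrix [v₁|v₂|v₃|v₄] into echelon form.
There are 2 pivot columns, so rank = 2.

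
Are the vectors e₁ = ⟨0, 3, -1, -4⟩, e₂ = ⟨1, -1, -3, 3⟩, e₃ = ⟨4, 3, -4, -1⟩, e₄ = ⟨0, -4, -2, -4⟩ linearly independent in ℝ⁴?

linearly independent

Form the 4×4 matrix with these as columns; its determinant is 326.
A nonzero determinant means the columns are linearly independent.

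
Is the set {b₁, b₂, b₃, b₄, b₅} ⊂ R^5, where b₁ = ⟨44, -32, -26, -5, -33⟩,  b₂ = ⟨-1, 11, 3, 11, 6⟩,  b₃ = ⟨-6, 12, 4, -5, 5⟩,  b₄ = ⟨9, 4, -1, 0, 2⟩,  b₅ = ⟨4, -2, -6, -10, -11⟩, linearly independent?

The matrix [b₁|b₂|b₃|b₄|b₅] has determinant 0.
A zero determinant means the columns are linearly dependent.

linearly dependent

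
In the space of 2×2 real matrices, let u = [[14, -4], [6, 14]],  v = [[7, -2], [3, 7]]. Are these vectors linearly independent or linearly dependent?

Write each element as a coordinate vector in ℝ⁴ using {E₁₁, E₁₂, E₂₁, E₂₂}.
Row-reduce the matrix whose columns are u, v.
The reduction yields 1 nonzero row, so the rank is 1.
Since rank 1 < 2, the set is linearly dependent.

linearly dependent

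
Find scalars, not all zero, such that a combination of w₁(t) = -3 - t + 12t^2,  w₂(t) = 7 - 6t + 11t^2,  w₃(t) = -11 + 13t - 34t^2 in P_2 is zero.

Write each element as a vector in ℝ³ using {1, t, t^2}.
Write the vectors as columns of a matrix and find a nonzero vector in its null space.
The free variable yields coefficients (1, 2, 1) (any nonzero multiple also works).

w₁ + 2w₂ + w₃ = 0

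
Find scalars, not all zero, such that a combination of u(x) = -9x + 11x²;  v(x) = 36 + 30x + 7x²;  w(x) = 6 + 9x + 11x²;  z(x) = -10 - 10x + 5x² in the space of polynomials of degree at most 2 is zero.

u - v + w - 3z = 0

Write each element as a vector in ℝ³ using {1, x, x²}.
Solve the homogeneous system with u, v, w, z as columns by row-reducing the coefficient matrix.
The free variable yields coefficients (1, -1, 1, -3) (any nonzero multiple also works).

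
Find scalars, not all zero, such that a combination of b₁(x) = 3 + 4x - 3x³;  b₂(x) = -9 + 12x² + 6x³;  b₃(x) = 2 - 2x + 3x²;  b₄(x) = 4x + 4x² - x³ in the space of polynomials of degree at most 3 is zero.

3b₁ + b₂ - 3b₄ = 0

Take coordinates with respect to {1, x, …, x³}.
Write the vectors as columns of a matrix and find a nonzero vector in its null space.
One solution (up to scaling) is (3, 1, 0, -3).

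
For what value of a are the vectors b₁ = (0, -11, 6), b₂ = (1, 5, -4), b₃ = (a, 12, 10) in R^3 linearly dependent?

Place the vectors as rows of a 3×3 matrix; dependence ⇔ determinant zero.
Expanding, det = 14*a + 182.
This vanishes exactly when a = -13.

a = -13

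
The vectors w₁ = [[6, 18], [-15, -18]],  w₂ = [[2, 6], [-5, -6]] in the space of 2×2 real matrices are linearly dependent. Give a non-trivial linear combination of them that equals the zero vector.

Write each element as a vector in ℝ⁴ using {E₁₁, E₁₂, E₂₁, E₂₂}.
Row-reduce the matrix with w₁, w₂ as columns; the null space gives the coefficients.
A generator of the null space is (1, -3).

w₁ - 3w₂ = 0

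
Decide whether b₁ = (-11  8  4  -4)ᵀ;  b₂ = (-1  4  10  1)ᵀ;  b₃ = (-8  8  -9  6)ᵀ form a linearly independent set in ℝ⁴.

linearly independent

Place the vectors as rows of a 3×4 matrix and reduce to echelon form.
The reduction yields 3 nonzero rows, so the rank is 3.
Since rank = 3 (the number of vectors), the set is linearly independent.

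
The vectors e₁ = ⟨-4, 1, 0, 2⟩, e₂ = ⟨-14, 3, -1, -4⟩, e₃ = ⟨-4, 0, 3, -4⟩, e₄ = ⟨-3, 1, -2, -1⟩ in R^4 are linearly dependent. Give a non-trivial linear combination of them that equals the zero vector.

e₁ - e₂ + e₃ + 2e₄ = 0

Solve the homogeneous system with e₁, e₂, e₃, e₄ as columns by row-reducing the coefficient matrix.
One solution (up to scaling) is (1, -1, 1, 2).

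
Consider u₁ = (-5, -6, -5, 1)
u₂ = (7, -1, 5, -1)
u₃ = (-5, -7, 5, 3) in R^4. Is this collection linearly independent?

Place the vectors as rows of a 3×4 matrix and reduce to echelon form.
The reduction yields 3 nonzero rows, so the rank is 3.
Since rank = 3 (the number of vectors), the set is linearly independent.

linearly independent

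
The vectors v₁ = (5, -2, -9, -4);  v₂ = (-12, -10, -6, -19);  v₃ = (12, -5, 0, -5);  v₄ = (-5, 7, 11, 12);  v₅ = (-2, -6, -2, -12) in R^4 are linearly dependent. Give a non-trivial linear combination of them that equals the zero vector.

Row-reduce the matrix with v₁, v₂, v₃, v₄, v₅ as columns; the null space gives the coefficients.
One solution (up to scaling) is (3, 1, 1, 3, 0).

3v₁ + v₂ + v₃ + 3v₄ = 0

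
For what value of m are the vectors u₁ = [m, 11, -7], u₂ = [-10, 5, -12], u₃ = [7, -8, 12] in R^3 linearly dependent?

m = 9/4

Dependence holds iff the 3×3 matrix [u₁ u₂ u₃] is singular.
Expanding, det = 81 - 36*m.
Solving 81 - 36*m = 0 yields m = 9/4.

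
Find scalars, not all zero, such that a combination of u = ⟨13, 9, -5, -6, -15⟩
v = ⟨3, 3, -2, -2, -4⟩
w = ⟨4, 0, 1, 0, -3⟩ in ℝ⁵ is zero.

u - 3v - w = 0

Write the vectors as columns of a matrix and find a nonzero vector in its null space.
The free variable yields coefficients (1, -3, -1) (any nonzero multiple also works).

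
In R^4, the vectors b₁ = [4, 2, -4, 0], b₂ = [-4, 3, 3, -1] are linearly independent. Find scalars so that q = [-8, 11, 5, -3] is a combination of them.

Write q = a₁b₁ + a₂b₂ and equate components.
The system has the unique solution (a₁, a₂) = (1, 3).

q = b₁ + 3b₂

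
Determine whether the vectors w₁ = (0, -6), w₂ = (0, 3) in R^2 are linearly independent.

linearly dependent

Place the vectors as rows of a 2×2 matrix and reduce to echelon form.
The reduction yields 1 nonzero row, so the rank is 1.
Since rank 1 < 2, the set is linearly dependent.
Indeed w₁ + 2w₂ = 0.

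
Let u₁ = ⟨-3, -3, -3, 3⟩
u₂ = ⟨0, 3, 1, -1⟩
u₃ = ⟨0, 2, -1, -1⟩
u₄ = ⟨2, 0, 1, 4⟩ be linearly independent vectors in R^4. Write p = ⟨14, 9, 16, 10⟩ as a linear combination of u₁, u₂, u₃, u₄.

Write p = a₁u₁ + … + a₄u₄ and equate components.
Back-substitution yields (a₁, …, a₄) = (-2, 3, -3, 4).

p = -2u₁ + 3u₂ - 3u₃ + 4u₄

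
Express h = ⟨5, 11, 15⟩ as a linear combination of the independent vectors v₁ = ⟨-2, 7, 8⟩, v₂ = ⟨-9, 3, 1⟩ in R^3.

h = 2v₁ - v₂

Solve the system with v₁, v₂ as columns and h as the right-hand side.
Back-substitution yields (c₁, c₂) = (2, -1).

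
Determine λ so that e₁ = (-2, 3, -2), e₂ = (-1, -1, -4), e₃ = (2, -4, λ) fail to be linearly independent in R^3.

λ = 4/5

The vectors are dependent exactly when the determinant of the matrix with rows e₁, e₂, e₃ vanishes.
The determinant works out to 5*λ - 4.
Solving 5*λ - 4 = 0 yields λ = 4/5.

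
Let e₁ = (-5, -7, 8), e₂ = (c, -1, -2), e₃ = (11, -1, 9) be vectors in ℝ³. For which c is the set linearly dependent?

Dependence holds iff the 3×3 matrix [e₁ e₂ e₃] is singular.
Expanding, det = 55*c + 297.
Solving 55*c + 297 = 0 yields c = -27/5.

c = -27/5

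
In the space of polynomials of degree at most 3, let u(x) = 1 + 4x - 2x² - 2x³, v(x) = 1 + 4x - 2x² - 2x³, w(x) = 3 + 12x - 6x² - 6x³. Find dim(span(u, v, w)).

dim = 1

Use coordinates relative to {1, x, …, x³}.
Apply Gaussian elimination to the matrix whose rows are u, v, w.
Exactly 1 pivot survives; hence the rank is 1.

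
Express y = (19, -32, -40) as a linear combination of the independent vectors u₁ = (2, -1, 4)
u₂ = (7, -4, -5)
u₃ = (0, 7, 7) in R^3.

y = -u₁ + 3u₂ - 3u₃

Solve the system with u₁, u₂, u₃ as columns and y as the right-hand side.
Row-reducing the augmented matrix gives the unique coefficients (a₁, a₂, a₃) = (-1, 3, -3).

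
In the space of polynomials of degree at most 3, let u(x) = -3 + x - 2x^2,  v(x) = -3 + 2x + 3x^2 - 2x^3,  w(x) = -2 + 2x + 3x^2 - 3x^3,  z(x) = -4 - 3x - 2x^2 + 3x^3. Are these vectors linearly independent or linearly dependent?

linearly independent

Take coordinates with respect to the standard basis {1, x, …, x^3}.
The matrix [u|v|w|z] has determinant -62.
A nonzero determinant means the columns are linearly independent.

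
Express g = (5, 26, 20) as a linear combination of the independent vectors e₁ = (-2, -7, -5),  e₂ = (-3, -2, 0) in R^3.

g = -4e₁ + e₂

Solve the system with e₁, e₂ as columns and g as the right-hand side.
Row-reducing the augmented matrix gives the unique coefficients (c₁, c₂) = (-4, 1).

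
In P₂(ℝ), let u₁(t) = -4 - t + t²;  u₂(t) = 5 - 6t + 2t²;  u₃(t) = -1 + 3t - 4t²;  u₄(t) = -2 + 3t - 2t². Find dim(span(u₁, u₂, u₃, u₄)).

dim = 3

Pass to coordinate vectors with respect to the basis {1, t, t²}.
Form the matrix with u₁, u₂, u₃, u₄ as columns and reduce.
There are 3 pivot columns, so rank = 3.
(With 4 elements in a 3-dimensional space the rank is at most 3.)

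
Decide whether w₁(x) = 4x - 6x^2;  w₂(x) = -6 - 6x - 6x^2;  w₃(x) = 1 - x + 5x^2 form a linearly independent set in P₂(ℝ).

linearly independent

Take coordinates with respect to the standard basis {1, x, x^2}.
Row-reduce the matrix whose columns are w₁, w₂, w₃.
The reduction yields 3 nonzero rows, so the rank is 3.
Since rank = 3 (the number of vectors), the set is linearly independent.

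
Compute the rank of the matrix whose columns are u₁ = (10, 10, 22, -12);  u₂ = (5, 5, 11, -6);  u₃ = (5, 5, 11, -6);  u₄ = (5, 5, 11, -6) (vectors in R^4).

1

Apply Gaussian elimination to the matrix whose rows are u₁, u₂, u₃, u₄.
Reduction leaves 1 leading entry, giving rank 1.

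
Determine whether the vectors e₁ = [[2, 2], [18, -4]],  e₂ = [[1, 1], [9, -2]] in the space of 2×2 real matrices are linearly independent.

linearly dependent

Take coordinates with respect to the standard basis {E₁₁, E₁₂, E₂₁, E₂₂}.
Row-reduce the matrix whose columns are e₁, e₂.
The reduction yields 1 nonzero row, so the rank is 1.
Since rank 1 < 2, the set is linearly dependent.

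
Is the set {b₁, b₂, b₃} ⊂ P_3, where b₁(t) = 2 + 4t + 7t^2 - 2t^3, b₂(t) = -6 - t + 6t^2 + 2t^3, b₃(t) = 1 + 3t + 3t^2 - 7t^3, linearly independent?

linearly independent

Take coordinates with respect to the standard basis {1, t, …, t^3}.
Row-reduce the matrix whose columns are b₁, b₂, b₃.
The reduction yields 3 nonzero rows, so the rank is 3.
Since rank = 3 (the number of vectors), the set is linearly independent.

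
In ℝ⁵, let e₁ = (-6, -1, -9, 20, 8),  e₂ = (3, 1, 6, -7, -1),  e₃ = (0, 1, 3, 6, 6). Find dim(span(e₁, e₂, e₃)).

Row-reduce the 3×5 matrix with these as rows.
The echelon form has 2 nonzero rows, so the rank is 2.

2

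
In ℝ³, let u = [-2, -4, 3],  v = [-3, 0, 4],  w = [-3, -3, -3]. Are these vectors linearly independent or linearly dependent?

Row-reduce the matrix whose columns are u, v, w.
The reduction yields 3 nonzero rows, so the rank is 3.
Since rank = 3 (the number of vectors), the set is linearly independent.

linearly independent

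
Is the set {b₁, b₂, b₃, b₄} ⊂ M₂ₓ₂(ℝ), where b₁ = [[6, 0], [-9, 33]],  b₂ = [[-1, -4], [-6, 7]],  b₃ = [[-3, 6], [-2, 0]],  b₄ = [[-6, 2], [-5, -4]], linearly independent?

linearly dependent

Take coordinates with respect to the standard basis {E₁₁, E₁₂, E₂₁, E₂₂}.
Form the 4×4 matrix with these as columns; its determinant is 0.
A zero determinant means the columns are linearly dependent.
Indeed b₁ - 3b₂ - 3b₃ + 3b₄ = 0.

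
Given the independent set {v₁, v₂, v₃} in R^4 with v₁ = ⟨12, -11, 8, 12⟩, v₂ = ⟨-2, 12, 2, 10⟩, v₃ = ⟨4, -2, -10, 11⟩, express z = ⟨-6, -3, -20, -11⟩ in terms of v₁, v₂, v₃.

z = -v₁ - v₂ + v₃

Write z = a₁v₁ + … + a₃v₃ and equate components.
Back-substitution yields (a₁, a₂, a₃) = (-1, -1, 1).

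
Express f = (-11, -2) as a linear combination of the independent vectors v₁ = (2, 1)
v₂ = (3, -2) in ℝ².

f = -4v₁ - v₂

Solve the system with v₁, v₂ as columns and f as the right-hand side.
Back-substitution yields (α₁, α₂) = (-4, -1).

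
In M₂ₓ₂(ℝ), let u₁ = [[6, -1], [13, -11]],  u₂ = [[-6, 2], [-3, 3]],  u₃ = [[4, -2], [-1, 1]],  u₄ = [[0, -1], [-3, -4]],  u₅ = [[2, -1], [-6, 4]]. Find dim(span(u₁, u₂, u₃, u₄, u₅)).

dim = 4

Represent each element by its coordinate vector in ℝ⁴.
Apply Gaussian elimination to the matrix whose rows are u₁, u₂, u₃, u₄, u₅.
The echelon form has 4 nonzero rows, so the rank is 4.
(With 5 elements in a 4-dimensional space the rank is at most 4.)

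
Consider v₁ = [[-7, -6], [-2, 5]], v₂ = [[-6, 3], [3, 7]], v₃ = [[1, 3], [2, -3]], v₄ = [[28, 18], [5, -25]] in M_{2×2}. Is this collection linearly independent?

Write each element as a coordinate vector in ℝ⁴ using {E₁₁, E₁₂, E₂₁, E₂₂}.
Row-reduce the matrix whose columns are v₁, v₂, v₃, v₄.
The reduction yields 3 nonzero rows, so the rank is 3.
Since rank 3 < 4, the set is linearly dependent.

linearly dependent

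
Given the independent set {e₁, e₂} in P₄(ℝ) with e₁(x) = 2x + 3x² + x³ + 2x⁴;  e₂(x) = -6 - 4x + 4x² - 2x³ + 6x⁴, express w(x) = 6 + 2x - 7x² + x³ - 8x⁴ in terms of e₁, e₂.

w = -e₁ - e₂

Identify each element with its coordinate vector in ℝ⁵ via {1, x, …, x⁴}.
Write w = α₁e₁ + α₂e₂ and equate components.
The system has the unique solution (α₁, α₂) = (-1, -1).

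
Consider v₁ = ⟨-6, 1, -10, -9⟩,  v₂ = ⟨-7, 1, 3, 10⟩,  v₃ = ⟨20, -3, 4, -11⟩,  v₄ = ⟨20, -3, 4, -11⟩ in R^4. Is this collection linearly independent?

Row-reduce the matrix whose columns are v₁, v₂, v₃, v₄.
The reduction yields 2 nonzero rows, so the rank is 2.
Since rank 2 < 4, the set is linearly dependent.

linearly dependent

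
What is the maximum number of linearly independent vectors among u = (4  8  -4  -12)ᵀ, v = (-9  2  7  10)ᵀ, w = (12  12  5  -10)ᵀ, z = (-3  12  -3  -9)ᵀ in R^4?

4

Apply Gaussian elimination to the matrix whose rows are u, v, w, z.
The echelon form has 4 nonzero rows, so the rank is 4.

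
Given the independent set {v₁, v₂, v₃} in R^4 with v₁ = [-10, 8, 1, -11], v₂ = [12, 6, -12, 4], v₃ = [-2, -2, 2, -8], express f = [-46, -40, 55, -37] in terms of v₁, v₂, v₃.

f = -v₁ - 4v₂ + 4v₃

Solve the system with v₁, v₂, v₃ as columns and f as the right-hand side.
Back-substitution yields (a₁, a₂, a₃) = (-1, -4, 4).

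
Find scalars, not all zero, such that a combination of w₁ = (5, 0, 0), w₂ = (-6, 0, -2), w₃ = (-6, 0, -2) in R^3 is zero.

w₂ - w₃ = 0

Solve the homogeneous system with w₁, w₂, w₃ as columns by row-reducing the coefficient matrix.
One solution (up to scaling) is (0, 1, -1).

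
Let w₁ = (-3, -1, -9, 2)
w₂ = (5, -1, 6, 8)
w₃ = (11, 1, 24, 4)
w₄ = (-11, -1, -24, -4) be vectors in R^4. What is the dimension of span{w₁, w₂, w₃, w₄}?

Row-reduce the 4×4 matrix with these as rows.
Reduction leaves 2 leading entries, giving rank 2.

dim = 2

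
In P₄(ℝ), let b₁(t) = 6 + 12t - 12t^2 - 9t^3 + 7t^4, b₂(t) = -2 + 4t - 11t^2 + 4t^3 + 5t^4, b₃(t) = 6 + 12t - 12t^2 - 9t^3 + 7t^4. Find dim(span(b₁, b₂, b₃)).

Represent each element by its coordinate vector in ℝ⁵.
Row-reduce the 3×5 matrix with these as rows.
The echelon form has 2 nonzero rows, so the rank is 2.

dim = 2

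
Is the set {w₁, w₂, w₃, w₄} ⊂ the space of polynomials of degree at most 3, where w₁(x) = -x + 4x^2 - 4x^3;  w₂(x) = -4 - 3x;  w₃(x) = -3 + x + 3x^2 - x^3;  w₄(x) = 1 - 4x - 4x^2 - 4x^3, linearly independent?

Write each element as a coordinate vector in ℝ⁴ using {1, x, …, x^3}.
Form the 4×4 matrix with these as columns; its determinant is 328.
A nonzero determinant means the columns are linearly independent.

linearly independent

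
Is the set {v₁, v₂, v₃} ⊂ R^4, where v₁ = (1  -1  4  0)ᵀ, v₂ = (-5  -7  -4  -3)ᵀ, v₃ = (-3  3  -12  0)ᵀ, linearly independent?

linearly dependent

Place the vectors as rows of a 3×4 matrix and reduce to echelon form.
The reduction yields 2 nonzero rows, so the rank is 2.
Since rank 2 < 3, the set is linearly dependent.
Indeed 3v₁ + v₃ = 0.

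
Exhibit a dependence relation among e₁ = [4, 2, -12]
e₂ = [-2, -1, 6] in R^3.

Row-reduce the matrix with e₁, e₂ as columns; the null space gives the coefficients.
The free variable yields coefficients (1, 2) (any nonzero multiple also works).

e₁ + 2e₂ = 0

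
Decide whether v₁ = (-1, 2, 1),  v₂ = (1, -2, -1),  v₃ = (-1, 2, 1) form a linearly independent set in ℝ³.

Two of the vectors are equal, giving an immediate dependence.

linearly dependent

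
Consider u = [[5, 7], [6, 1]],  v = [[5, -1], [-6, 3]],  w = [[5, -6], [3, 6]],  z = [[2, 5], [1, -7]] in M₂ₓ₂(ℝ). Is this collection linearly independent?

Write each element as a coordinate vector in ℝ⁴ using {E₁₁, E₁₂, E₂₁, E₂₂}.
Row-reduce the matrix whose columns are u, v, w, z.
The reduction yields 4 nonzero rows, so the rank is 4.
Since rank = 4 (the number of vectors), the set is linearly independent.

linearly independent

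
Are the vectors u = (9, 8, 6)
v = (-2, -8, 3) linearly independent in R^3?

Place the vectors as rows of a 2×3 matrix and reduce to echelon form.
The reduction yields 2 nonzero rows, so the rank is 2.
Since rank = 2 (the number of vectors), the set is linearly independent.

linearly independent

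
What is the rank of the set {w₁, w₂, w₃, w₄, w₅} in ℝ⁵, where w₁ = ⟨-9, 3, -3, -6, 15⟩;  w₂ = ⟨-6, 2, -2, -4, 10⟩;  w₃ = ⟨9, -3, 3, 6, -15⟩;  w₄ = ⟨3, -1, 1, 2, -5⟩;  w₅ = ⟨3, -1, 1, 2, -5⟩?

1

Row-reduce the 5×5 matrix with these as rows.
Exactly 1 pivot survives; hence the rank is 1.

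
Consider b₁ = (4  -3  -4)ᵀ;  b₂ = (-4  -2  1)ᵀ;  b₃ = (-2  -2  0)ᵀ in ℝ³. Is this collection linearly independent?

linearly independent

Row-reduce the matrix whose columns are b₁, b₂, b₃.
The reduction yields 3 nonzero rows, so the rank is 3.
Since rank = 3 (the number of vectors), the set is linearly independent.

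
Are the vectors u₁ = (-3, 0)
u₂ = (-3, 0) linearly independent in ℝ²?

Two of the vectors are equal, giving an immediate dependence.

linearly dependent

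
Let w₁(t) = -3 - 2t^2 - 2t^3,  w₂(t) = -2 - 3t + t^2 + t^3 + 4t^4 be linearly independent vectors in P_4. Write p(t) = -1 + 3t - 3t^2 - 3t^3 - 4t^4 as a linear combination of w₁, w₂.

Work in coordinates with respect to the standard basis {1, t, …, t^4}.
Since w₁, w₂ are independent, the coefficients expressing p are uniquely determined by a linear system.
The system has the unique solution (a₁, a₂) = (1, -1).

p = w₁ - w₂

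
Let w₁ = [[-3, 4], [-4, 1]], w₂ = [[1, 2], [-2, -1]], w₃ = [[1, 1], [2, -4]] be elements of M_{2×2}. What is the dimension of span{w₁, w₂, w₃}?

3

Represent each element by its coordinate vector in ℝ⁴.
Row-reduce the 3×4 matrix with these as rows.
Reduction leaves 3 leading entries, giving rank 3.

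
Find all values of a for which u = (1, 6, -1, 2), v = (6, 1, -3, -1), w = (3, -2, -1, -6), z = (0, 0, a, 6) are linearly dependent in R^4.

Dependence holds iff the 4×4 matrix [u v w z] is singular.
The determinant works out to -160*a - 60.
Setting this to zero gives a = -3/8.

a = -3/8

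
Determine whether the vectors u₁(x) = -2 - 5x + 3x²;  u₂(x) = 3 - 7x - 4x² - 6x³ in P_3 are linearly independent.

linearly independent

Take coordinates with respect to the standard basis {1, x, …, x³}.
Row-reduce the matrix whose columns are u₁, u₂.
The reduction yields 2 nonzero rows, so the rank is 2.
Since rank = 2 (the number of vectors), the set is linearly independent.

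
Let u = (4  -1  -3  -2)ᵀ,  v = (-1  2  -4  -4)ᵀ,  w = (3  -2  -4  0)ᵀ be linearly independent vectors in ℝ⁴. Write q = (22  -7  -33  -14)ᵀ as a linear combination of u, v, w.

q = 3u + 2v + 4w

Solve the system with u, v, w as columns and q as the right-hand side.
Row-reducing the augmented matrix gives the unique coefficients (α₁, α₂, α₃) = (3, 2, 4).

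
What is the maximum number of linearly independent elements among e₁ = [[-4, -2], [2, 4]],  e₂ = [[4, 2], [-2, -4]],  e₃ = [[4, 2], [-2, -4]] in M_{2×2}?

1

Represent each element by its coordinate vector in ℝ⁴.
Apply Gaussian elimination to the matrix whose rows are e₁, e₂, e₃.
There is 1 pivot column, so rank = 1.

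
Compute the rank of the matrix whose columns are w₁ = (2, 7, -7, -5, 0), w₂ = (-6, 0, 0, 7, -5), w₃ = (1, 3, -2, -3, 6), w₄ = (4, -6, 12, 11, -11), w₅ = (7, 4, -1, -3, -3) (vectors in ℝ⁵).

rank 4

Row-reduce the 5×5 matrix with these as rows.
Reduction leaves 4 leading entries, giving rank 4.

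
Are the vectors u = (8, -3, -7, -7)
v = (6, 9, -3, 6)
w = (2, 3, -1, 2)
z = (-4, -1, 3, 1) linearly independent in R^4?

linearly dependent

One vector is a scalar multiple of another, so the set is dependent.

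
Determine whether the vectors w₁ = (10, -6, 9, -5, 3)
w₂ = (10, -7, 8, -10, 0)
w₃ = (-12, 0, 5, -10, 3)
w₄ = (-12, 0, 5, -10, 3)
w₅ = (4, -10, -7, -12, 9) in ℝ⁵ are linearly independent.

linearly dependent

Row-reduce the matrix whose columns are w₁, w₂, w₃, w₄, w₅.
The reduction yields 4 nonzero rows, so the rank is 4.
Since rank 4 < 5, the set is linearly dependent.
Indeed w₃ - w₄ = 0.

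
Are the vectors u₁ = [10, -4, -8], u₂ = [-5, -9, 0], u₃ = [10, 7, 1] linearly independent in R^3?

linearly independent

The matrix [u₁|u₂|u₃] has determinant -550.
A nonzero determinant means the columns are linearly independent.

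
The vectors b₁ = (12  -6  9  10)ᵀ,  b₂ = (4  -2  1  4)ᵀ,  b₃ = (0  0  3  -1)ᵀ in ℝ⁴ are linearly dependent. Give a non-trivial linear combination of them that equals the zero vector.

b₁ - 3b₂ - 2b₃ = 0

Set up α₁b₁ + … + α₃b₃ = 0 and solve the homogeneous system.
The free variable yields coefficients (1, -3, -2) (any nonzero multiple also works).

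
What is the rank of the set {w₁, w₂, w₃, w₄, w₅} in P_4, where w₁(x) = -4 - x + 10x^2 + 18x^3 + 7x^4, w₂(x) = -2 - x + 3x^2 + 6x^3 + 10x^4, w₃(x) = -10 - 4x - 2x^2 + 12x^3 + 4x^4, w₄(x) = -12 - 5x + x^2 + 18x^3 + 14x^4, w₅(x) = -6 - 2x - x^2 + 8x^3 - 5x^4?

Represent each element by its coordinate vector in ℝ⁵.
Apply Gaussian elimination to the matrix whose rows are w₁, w₂, w₃, w₄, w₅.
Exactly 3 pivots survive; hence the rank is 3.

rank 3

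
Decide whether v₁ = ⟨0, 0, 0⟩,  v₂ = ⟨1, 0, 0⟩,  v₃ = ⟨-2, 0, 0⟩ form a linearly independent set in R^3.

One of the vectors is the zero vector, so the set is linearly dependent.

linearly dependent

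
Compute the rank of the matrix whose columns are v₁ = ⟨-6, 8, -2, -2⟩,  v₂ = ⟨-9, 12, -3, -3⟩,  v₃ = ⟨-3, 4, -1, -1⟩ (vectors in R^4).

Row-reduce the 3×4 matrix with these as rows.
Exactly 1 pivot survives; hence the rank is 1.

1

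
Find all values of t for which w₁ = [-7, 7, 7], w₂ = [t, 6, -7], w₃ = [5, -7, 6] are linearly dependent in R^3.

t = -4

Dependence holds iff the 3×3 matrix [w₁ w₂ w₃] is singular.
Expanding, det = -91*t - 364.
Setting this to zero gives t = -4.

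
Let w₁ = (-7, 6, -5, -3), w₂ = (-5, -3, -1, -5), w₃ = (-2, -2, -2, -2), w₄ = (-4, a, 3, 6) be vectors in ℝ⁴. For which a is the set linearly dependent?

a = 59/2

Place the vectors as rows of a 4×4 matrix; dependence ⇔ determinant zero.
Expanding, det = 32*a - 944.
This vanishes exactly when a = 59/2.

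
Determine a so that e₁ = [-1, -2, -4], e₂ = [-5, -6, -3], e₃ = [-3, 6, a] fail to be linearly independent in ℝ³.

a = 39

Dependence holds iff the 3×3 matrix [e₁ e₂ e₃] is singular.
Cofactor expansion gives det = 156 - 4*a.
Setting this to zero gives a = 39.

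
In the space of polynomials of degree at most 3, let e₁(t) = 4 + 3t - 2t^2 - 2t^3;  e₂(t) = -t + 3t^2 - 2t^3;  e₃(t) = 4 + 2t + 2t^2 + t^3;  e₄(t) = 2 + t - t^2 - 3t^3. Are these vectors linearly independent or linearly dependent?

linearly independent

Take coordinates with respect to the standard basis {1, t, …, t^3}.
Row-reduce the matrix whose columns are e₁, e₂, e₃, e₄.
The reduction yields 4 nonzero rows, so the rank is 4.
Since rank = 4 (the number of vectors), the set is linearly independent.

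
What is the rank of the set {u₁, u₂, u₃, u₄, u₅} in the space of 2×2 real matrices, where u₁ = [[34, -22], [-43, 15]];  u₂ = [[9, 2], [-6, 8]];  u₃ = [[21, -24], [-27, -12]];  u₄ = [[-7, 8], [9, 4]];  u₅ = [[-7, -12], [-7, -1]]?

Represent each element by its coordinate vector in ℝ⁴.
Apply Gaussian elimination to the matrix whose rows are u₁, u₂, u₃, u₄, u₅.
There are 3 pivot columns, so rank = 3.
(With 5 elements in a 4-dimensional space the rank is at most 4.)

rank 3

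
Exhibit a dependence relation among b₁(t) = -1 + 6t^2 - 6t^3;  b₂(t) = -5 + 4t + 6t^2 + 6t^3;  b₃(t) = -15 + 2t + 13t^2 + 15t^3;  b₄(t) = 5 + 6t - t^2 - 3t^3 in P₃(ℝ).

Take coordinates with respect to {1, t, …, t^3}.
Write the vectors as columns of a matrix and find a nonzero vector in its null space.
A generator of the null space is (0, 2, -1, -1).

2b₂ - b₃ - b₄ = 0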